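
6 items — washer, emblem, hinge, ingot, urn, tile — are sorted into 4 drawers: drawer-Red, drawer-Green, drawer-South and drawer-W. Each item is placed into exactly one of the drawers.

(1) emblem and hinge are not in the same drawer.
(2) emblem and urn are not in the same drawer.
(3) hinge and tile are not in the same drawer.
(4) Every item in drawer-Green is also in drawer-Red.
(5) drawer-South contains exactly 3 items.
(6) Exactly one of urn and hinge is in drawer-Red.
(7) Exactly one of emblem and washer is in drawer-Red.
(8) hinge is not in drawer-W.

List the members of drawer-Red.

drawer-Red = {hinge, washer}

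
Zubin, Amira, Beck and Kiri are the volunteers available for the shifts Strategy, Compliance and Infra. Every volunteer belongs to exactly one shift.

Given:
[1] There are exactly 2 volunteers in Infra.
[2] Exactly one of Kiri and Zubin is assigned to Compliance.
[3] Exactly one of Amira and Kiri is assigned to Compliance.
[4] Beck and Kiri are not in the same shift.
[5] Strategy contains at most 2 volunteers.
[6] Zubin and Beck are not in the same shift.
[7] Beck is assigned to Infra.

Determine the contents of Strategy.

Strategy = {Zubin}

From (7): Beck ∈ Infra.
(4): Kiri ∉ Infra.
(6): Zubin ∉ Infra.
(1): only 2 candidates remain for Infra, so all are in.
(3) (exactly one): Kiri ∈ Compliance.
(2) (exactly one): Zubin ∉ Compliance.
Only one shift left: Zubin ∈ Strategy.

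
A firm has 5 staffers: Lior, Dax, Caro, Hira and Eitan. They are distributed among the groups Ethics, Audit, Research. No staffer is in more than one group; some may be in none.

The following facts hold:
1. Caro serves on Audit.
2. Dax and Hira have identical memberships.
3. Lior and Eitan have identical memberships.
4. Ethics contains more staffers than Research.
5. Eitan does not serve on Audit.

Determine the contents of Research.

Research = {}

From (1): Caro ∈ Audit.
From (5): Eitan ∉ Audit.
(3): Lior matches Eitan: Lior ∉ Audit.
Suppose Lior ∈ Research: no assignment then satisfies all the clues, so Lior ∉ Research.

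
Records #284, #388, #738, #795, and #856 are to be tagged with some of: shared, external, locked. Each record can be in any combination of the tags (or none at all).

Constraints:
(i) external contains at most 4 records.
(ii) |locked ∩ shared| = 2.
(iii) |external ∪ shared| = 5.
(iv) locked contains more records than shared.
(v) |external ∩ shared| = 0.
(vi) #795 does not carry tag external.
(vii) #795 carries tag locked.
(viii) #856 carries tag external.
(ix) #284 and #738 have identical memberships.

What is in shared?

shared = {#388, #795}

From (vi): #795 ∉ external.
From (vii): #795 ∈ locked.
From (viii): #856 ∈ external.
Suppose #284 ∈ shared: no assignment then satisfies all the clues, so #284 ∉ shared.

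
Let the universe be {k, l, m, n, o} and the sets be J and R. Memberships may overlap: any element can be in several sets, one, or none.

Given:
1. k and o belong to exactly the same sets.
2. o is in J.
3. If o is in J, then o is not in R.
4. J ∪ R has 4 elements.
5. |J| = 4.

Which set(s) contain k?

k: J

From (2): o ∈ J.
(1): k matches o: k ∈ J.
(3): o ∉ R.
(1): k matches o: k ∉ R.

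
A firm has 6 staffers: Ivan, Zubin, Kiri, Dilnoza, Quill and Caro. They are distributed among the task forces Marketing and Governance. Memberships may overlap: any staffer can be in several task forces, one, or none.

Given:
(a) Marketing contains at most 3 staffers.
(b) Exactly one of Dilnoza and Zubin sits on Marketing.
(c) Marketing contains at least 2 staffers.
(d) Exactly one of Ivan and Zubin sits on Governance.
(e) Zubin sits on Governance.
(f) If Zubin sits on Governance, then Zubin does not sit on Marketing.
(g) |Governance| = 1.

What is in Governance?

From (e): Zubin ∈ Governance.
(d) (exactly one): Ivan ∉ Governance.
(f): Zubin ∉ Marketing.
(g): Governance already has 1, so the rest are out.
(b) (exactly one): Dilnoza ∈ Marketing.

Governance = {Zubin}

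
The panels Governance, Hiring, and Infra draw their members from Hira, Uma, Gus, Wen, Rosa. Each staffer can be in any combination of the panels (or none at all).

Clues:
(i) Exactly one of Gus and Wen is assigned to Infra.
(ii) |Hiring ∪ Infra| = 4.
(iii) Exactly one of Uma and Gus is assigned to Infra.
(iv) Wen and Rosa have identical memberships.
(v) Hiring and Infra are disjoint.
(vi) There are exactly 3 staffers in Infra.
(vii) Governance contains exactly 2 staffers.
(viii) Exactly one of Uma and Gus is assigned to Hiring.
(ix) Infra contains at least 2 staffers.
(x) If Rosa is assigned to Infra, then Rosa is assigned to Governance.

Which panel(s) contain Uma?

Uma: Infra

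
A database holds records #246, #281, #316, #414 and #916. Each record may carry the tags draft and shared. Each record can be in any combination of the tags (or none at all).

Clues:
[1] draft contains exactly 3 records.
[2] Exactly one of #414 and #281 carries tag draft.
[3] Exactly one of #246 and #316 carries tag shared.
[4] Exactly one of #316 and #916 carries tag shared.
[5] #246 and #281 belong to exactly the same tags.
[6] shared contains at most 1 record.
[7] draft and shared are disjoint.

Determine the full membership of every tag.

draft = {#246, #281, #916}; shared = {#316}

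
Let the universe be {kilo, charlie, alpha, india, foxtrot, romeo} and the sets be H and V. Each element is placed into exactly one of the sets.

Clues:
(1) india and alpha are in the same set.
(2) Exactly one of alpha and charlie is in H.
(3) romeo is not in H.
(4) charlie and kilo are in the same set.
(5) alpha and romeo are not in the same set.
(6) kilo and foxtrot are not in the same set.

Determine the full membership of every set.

H = {alpha, foxtrot, india}; V = {charlie, kilo, romeo}

From (3): romeo ∉ H.
Only one set left: romeo ∈ V.
(5): alpha ∉ V.
Only one set left: alpha ∈ H.
(1): india matches alpha: india ∈ H.
(2) (exactly one): charlie ∉ H.
(4): kilo matches charlie: kilo ∉ H.
Only one set left: kilo ∈ V.
Only one set left: charlie ∈ V.
(6): foxtrot ∉ V.
Only one set left: foxtrot ∈ H.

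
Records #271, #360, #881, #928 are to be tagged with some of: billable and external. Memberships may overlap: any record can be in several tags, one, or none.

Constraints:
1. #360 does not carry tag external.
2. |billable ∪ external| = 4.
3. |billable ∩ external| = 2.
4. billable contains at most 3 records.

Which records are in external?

external = {#271, #881, #928}

From (1): #360 ∉ external.
Suppose #271 ∉ external: no assignment then satisfies all the clues, so #271 ∈ external.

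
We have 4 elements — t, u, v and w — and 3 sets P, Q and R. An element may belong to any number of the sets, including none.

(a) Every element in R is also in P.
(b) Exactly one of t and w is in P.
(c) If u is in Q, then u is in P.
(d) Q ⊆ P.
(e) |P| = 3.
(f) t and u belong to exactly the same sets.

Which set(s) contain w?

w: none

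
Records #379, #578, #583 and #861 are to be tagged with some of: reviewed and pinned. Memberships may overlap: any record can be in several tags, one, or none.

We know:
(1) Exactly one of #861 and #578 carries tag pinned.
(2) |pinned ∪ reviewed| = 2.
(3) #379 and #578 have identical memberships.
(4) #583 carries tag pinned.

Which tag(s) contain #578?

#578: none

From (4): #583 ∈ pinned.
Suppose #578 ∈ reviewed: no assignment then satisfies all the clues, so #578 ∉ reviewed.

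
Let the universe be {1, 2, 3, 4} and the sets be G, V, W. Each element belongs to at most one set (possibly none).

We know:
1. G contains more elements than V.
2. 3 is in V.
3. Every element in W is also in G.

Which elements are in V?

V = {3}

From (2): 3 ∈ V.
Suppose 1 ∈ V: no assignment then satisfies all the clues, so 1 ∉ V.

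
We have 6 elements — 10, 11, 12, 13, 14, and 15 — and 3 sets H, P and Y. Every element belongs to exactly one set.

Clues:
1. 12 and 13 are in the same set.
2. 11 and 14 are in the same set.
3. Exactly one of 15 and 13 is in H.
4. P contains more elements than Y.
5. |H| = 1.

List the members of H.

H = {15}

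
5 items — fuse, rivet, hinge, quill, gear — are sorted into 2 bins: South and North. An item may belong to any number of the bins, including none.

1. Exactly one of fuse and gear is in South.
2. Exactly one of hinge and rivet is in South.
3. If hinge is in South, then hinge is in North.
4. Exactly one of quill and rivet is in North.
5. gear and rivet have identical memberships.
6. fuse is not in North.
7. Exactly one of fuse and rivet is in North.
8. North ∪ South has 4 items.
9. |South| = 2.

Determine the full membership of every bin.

South = {fuse, hinge}; North = {gear, hinge, rivet}

From (6): fuse ∉ North.
(7) (exactly one): rivet ∈ North.
(4) (exactly one): quill ∉ North.
(5): gear matches rivet: gear ∈ North.
Suppose fuse ∉ South: no assignment then satisfies all the clues, so fuse ∈ South.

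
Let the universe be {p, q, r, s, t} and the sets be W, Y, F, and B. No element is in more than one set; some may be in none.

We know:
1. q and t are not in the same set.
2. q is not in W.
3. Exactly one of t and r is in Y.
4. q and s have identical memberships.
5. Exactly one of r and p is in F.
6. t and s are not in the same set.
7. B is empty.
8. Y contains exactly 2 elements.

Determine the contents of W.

W = {}

From (2): q ∉ W.
(4): s matches q: s ∉ W.
(7): B already has 0, so the rest are out.
Suppose p ∈ W: no assignment then satisfies all the clues, so p ∉ W.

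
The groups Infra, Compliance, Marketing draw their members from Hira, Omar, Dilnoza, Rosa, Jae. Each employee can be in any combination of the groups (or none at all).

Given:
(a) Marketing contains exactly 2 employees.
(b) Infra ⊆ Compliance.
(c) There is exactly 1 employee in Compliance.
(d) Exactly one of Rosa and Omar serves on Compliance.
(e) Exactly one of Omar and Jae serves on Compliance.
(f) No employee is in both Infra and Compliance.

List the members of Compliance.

Compliance = {Omar}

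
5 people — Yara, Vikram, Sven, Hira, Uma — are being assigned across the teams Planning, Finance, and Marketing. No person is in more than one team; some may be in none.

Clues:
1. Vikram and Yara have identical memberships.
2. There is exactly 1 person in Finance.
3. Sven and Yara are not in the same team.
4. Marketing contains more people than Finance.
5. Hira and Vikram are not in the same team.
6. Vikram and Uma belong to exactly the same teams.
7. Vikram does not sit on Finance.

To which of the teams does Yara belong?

Yara: Marketing

From (7): Vikram ∉ Finance.
(1): Yara matches Vikram: Yara ∉ Finance.
(6): Uma matches Vikram: Uma ∉ Finance.
Suppose Yara ∈ Planning: no assignment then satisfies all the clues, so Yara ∉ Planning.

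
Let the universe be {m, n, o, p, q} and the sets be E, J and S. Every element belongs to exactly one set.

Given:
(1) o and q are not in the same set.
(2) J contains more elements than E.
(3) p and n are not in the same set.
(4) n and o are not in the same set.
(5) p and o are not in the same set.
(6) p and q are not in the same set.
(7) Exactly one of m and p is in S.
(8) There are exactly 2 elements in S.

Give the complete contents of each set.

E = {p}; J = {n, q}; S = {m, o}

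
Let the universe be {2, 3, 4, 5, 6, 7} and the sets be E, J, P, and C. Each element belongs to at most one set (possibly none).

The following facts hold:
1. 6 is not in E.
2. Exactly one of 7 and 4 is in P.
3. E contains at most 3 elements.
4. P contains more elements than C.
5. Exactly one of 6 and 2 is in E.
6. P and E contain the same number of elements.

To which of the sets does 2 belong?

2: E

From (1): 6 ∉ E.
(5) (exactly one): 2 ∈ E.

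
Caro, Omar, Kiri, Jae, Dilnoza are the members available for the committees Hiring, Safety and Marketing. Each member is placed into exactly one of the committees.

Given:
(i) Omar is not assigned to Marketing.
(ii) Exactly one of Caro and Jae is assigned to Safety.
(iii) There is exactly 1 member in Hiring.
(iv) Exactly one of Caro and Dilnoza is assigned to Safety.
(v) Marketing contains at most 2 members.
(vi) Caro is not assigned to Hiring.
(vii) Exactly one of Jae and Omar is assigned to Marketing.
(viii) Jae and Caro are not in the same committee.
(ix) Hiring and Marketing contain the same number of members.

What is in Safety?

Safety = {Caro, Kiri, Omar}

From (i): Omar ∉ Marketing.
From (vi): Caro ∉ Hiring.
(vii) (exactly one): Jae ∈ Marketing.
(viii): Caro ∉ Marketing.
Only one committee left: Caro ∈ Safety.
(iv) (exactly one): Dilnoza ∉ Safety.
Suppose Omar ∉ Safety: no assignment then satisfies all the clues, so Omar ∈ Safety.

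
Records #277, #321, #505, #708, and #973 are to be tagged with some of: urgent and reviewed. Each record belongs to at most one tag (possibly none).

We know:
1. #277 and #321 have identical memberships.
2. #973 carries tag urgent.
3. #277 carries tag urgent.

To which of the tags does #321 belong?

From (2): #973 ∈ urgent.
From (3): #277 ∈ urgent.
(1): #321 matches #277: #321 ∈ urgent.

#321: urgent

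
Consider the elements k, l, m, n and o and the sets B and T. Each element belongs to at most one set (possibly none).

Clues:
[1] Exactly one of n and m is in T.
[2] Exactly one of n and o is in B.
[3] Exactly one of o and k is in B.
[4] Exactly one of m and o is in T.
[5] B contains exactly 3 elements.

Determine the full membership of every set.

B = {k, l, n}; T = {m}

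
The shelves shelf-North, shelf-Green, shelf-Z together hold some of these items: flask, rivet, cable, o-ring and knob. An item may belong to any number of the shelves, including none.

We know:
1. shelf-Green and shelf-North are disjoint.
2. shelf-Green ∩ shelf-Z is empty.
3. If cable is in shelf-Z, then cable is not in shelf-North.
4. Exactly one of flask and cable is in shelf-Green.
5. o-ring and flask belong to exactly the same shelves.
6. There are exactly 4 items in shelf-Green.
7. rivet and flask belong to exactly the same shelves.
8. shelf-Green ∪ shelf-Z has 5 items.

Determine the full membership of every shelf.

shelf-North = {}; shelf-Green = {flask, knob, o-ring, rivet}; shelf-Z = {cable}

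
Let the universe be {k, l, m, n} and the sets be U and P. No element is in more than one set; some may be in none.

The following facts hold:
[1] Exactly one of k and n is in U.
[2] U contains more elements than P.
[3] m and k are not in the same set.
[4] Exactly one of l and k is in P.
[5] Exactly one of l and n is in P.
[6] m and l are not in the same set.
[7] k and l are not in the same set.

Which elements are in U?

U = {m, n}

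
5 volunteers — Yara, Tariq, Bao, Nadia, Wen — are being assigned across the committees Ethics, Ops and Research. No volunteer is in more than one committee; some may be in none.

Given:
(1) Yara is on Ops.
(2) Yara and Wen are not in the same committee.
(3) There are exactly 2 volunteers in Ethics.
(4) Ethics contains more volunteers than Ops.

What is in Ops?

Ops = {Yara}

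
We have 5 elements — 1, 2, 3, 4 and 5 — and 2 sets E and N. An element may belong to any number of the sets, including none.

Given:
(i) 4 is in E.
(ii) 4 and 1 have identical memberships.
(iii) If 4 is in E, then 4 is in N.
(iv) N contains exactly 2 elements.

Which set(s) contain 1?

From (i): 4 ∈ E.
(ii): 1 matches 4: 1 ∈ E.
(iii): 4 ∈ N.
(ii): 1 matches 4: 1 ∈ N.
(iv): N already has 2, so the rest are out.

1: E, N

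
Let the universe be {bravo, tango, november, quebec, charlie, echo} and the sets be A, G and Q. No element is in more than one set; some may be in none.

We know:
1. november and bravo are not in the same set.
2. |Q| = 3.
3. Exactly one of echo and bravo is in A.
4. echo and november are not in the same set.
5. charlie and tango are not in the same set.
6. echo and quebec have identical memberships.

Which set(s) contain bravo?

bravo: A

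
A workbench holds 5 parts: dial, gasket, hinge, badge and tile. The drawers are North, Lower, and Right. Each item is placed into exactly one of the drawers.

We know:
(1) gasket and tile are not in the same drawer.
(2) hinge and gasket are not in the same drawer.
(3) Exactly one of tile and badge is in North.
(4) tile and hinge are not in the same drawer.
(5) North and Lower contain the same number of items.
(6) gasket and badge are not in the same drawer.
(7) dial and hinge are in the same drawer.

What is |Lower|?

1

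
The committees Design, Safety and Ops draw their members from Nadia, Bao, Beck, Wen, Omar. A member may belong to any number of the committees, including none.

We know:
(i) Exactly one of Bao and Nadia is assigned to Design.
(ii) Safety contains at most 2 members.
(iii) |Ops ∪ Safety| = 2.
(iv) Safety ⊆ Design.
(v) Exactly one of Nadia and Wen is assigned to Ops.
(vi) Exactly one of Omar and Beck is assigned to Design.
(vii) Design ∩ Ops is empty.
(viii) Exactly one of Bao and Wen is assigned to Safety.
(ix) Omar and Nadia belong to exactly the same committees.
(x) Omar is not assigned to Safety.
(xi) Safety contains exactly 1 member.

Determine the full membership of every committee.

Design = {Bao, Beck}; Safety = {Bao}; Ops = {Wen}

From (x): Omar ∉ Safety.
(ix): Nadia matches Omar: Nadia ∉ Safety.
Suppose Nadia ∈ Design: no assignment then satisfies all the clues, so Nadia ∉ Design.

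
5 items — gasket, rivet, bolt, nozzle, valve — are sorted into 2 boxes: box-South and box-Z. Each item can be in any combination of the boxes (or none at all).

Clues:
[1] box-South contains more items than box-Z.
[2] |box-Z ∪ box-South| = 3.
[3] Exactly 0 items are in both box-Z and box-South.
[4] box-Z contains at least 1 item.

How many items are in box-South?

2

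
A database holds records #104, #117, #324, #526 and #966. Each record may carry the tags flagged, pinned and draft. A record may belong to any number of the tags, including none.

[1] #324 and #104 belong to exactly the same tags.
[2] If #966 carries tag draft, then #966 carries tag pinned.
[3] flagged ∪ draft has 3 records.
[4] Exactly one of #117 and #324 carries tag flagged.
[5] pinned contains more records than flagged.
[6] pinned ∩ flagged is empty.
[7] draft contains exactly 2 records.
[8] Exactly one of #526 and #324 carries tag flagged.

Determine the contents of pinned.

pinned = {#104, #324, #966}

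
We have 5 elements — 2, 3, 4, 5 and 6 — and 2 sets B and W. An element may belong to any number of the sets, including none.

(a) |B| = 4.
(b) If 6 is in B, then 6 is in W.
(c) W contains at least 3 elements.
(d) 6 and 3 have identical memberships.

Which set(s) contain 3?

3: B, W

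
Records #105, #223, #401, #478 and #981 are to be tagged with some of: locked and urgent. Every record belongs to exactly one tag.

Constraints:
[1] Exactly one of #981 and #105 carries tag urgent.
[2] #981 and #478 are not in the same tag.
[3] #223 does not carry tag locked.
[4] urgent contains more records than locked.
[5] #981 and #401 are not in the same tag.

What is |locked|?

1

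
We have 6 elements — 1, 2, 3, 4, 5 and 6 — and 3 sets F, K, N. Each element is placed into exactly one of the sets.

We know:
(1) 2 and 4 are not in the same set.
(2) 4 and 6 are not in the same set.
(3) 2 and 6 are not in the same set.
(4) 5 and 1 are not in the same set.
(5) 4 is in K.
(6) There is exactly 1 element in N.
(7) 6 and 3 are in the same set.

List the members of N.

N = {2}

From (5): 4 ∈ K.
(1): 2 ∉ K.
(2): 6 ∉ K.
(7): 3 matches 6: 3 ∉ K.
Suppose 1 ∈ N: no assignment then satisfies all the clues, so 1 ∉ N.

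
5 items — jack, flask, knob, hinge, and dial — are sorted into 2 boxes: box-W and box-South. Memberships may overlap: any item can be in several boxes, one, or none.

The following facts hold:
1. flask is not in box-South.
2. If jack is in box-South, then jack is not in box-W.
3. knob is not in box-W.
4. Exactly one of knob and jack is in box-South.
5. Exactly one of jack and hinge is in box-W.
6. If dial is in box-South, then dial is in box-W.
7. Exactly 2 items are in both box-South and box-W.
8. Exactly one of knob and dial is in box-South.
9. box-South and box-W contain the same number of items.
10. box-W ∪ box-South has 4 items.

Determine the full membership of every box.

box-W = {dial, flask, hinge}; box-South = {dial, hinge, jack}

From (1): flask ∉ box-South.
From (3): knob ∉ box-W.
Suppose jack ∈ box-W: no assignment then satisfies all the clues, so jack ∉ box-W.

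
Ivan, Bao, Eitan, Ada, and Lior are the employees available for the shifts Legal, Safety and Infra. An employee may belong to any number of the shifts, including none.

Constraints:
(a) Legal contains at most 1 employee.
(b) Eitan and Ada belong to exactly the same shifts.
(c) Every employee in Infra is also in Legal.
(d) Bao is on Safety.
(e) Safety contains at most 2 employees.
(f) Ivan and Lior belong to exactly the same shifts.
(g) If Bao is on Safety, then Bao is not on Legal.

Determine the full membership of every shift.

Legal = {}; Safety = {Bao}; Infra = {}

From (d): Bao ∈ Safety.
(g): Bao ∉ Legal.
(c) contrapositive: Bao ∉ Infra.
Suppose Ivan ∈ Legal: no assignment then satisfies all the clues, so Ivan ∉ Legal.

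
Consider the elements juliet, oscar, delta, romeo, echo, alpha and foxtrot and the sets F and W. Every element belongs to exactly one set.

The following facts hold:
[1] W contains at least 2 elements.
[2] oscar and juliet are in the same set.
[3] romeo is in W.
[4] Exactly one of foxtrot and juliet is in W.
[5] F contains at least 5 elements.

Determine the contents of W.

W = {foxtrot, romeo}

From (3): romeo ∈ W.
Suppose juliet ∈ W: no assignment then satisfies all the clues, so juliet ∉ W.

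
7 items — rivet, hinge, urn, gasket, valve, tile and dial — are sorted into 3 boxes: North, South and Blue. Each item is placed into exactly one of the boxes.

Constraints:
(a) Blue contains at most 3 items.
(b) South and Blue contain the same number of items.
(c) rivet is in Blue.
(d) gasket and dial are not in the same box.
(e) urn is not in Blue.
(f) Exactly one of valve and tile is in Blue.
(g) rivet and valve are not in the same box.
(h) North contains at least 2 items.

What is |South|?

2

From (c): rivet ∈ Blue.
From (e): urn ∉ Blue.
(g): valve ∉ Blue.
(f) (exactly one): tile ∈ Blue.
Suppose hinge ∈ Blue: no assignment then satisfies all the clues, so hinge ∉ Blue.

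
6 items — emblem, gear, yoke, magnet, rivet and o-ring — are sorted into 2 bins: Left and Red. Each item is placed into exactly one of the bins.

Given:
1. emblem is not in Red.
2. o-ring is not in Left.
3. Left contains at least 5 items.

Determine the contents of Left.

From (1): emblem ∉ Red.
From (2): o-ring ∉ Left.
(3): only 5 candidates remain for Left, so all are in.
Only one bin left: o-ring ∈ Red.

Left = {emblem, gear, magnet, rivet, yoke}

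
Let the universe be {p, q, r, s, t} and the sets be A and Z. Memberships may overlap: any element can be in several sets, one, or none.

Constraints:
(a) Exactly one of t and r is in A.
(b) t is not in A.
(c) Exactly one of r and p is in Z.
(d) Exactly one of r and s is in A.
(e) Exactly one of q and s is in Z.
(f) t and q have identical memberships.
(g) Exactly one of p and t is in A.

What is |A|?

2

From (b): t ∉ A.
(a) (exactly one): r ∈ A.
(d) (exactly one): s ∉ A.
(f): q matches t: q ∉ A.
(g) (exactly one): p ∈ A.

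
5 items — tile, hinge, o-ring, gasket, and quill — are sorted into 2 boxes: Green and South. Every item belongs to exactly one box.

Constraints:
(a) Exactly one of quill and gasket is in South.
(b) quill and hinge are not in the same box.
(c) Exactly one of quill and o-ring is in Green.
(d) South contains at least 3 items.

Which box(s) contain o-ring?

o-ring: South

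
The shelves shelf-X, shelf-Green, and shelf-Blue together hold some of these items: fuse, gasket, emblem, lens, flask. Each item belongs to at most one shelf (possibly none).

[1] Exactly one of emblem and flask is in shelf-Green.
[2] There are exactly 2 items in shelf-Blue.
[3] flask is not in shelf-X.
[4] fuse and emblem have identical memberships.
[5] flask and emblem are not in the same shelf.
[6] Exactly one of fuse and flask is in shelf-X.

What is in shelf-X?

From (3): flask ∉ shelf-X.
(6) (exactly one): fuse ∈ shelf-X.
(4): emblem matches fuse: emblem ∈ shelf-X.
(1) (exactly one): flask ∈ shelf-Green.
(2): only 2 candidates remain for shelf-Blue, so all are in.

shelf-X = {emblem, fuse}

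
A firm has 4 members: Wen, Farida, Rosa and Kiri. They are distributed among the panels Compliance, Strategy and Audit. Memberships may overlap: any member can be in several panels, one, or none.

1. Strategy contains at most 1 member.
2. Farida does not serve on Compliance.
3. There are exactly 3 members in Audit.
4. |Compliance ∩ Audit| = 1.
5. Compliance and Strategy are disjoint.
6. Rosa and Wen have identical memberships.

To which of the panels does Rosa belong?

Rosa: Audit

From (2): Farida ∉ Compliance.
Suppose Rosa ∈ Compliance: no assignment then satisfies all the clues, so Rosa ∉ Compliance.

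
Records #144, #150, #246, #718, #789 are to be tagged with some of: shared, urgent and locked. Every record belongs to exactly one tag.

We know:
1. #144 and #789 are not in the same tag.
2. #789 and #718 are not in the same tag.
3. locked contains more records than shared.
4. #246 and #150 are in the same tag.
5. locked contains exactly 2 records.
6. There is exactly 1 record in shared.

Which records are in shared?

shared = {#789}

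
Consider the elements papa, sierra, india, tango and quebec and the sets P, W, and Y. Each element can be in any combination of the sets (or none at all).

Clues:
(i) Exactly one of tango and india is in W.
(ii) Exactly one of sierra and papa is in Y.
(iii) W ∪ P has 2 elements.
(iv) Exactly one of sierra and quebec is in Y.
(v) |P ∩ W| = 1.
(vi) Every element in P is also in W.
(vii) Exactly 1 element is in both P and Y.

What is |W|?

2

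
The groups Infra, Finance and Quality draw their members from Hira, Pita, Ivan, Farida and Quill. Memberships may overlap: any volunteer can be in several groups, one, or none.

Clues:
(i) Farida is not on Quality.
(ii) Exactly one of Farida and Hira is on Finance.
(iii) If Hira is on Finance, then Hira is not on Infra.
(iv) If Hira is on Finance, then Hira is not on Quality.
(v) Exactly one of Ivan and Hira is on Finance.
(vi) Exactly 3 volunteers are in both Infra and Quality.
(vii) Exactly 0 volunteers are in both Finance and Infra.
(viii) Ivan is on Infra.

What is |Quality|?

3

From (i): Farida ∉ Quality.
From (viii): Ivan ∈ Infra.
Suppose Hira ∈ Infra: no assignment then satisfies all the clues, so Hira ∉ Infra.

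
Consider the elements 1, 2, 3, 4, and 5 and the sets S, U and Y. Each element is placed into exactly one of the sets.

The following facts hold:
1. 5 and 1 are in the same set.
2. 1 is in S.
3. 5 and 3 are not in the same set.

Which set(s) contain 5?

From (2): 1 ∈ S.
(1): 5 matches 1: 5 ∈ S.
(3): 3 ∉ S.

5: S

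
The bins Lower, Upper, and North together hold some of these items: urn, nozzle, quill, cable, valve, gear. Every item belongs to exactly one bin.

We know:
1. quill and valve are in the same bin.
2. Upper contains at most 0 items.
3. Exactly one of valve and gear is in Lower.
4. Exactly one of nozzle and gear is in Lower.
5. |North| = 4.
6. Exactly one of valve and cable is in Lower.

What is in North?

North = {nozzle, quill, urn, valve}

(2): Upper already has 0, so the rest are out.
Suppose urn ∉ North: no assignment then satisfies all the clues, so urn ∈ North.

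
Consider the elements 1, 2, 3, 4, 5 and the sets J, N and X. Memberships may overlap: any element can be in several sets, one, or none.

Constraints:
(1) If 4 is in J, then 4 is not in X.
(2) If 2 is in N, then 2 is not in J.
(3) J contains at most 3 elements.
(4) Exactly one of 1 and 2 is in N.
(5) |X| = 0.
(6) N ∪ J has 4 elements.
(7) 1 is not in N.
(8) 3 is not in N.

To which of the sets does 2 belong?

From (7): 1 ∉ N.
From (8): 3 ∉ N.
(4) (exactly one): 2 ∈ N.
(5): X already has 0, so the rest are out.
(2): 2 ∉ J.

2: N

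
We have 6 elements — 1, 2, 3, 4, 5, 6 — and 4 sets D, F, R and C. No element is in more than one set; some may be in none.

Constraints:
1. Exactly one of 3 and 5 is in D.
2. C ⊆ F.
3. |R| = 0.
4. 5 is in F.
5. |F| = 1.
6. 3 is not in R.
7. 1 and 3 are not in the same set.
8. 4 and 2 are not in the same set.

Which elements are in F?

F = {5}

From (4): 5 ∈ F.
From (6): 3 ∉ R.
(1) (exactly one): 3 ∈ D.
(3): R already has 0, so the rest are out.
(5): F already has 1, so the rest are out.
(7): 1 ∉ D.
(2) contrapositive: 1 ∉ C.
(2) contrapositive: 2 ∉ C.
(2) contrapositive: 4 ∉ C.
(2) contrapositive: 6 ∉ C.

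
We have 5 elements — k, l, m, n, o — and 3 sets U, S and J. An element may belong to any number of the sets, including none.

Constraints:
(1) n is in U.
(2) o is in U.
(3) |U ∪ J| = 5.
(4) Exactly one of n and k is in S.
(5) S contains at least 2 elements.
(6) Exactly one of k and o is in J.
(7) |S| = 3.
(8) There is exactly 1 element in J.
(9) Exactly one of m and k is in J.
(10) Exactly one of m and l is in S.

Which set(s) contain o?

o: S, U

From (1): n ∈ U.
From (2): o ∈ U.
Suppose o ∉ S: no assignment then satisfies all the clues, so o ∈ S.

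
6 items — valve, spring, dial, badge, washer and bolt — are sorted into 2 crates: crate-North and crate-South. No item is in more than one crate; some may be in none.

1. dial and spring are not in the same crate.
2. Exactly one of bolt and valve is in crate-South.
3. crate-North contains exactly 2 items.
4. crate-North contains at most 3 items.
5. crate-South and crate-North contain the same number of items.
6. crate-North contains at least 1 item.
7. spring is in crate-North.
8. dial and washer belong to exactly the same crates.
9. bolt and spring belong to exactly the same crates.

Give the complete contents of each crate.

crate-North = {bolt, spring}; crate-South = {badge, valve}

From (7): spring ∈ crate-North.
(1): dial ∉ crate-North.
(8): washer matches dial: washer ∉ crate-North.
(9): bolt matches spring: bolt ∈ crate-North.
(2) (exactly one): valve ∈ crate-South.
(3): crate-North already has 2, so the rest are out.
Suppose dial ∈ crate-South: no assignment then satisfies all the clues, so dial ∉ crate-South.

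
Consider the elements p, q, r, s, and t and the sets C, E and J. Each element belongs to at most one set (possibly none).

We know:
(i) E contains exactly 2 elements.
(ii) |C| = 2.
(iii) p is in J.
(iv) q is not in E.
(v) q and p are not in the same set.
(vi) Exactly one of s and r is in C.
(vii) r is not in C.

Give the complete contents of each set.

From (iii): p ∈ J.
From (iv): q ∉ E.
From (vii): r ∉ C.
(v): q ∉ J.
(vi) (exactly one): s ∈ C.
(i): only 2 candidates remain for E, so all are in.
(ii): only 2 candidates remain for C, so all are in.

C = {q, s}; E = {r, t}; J = {p}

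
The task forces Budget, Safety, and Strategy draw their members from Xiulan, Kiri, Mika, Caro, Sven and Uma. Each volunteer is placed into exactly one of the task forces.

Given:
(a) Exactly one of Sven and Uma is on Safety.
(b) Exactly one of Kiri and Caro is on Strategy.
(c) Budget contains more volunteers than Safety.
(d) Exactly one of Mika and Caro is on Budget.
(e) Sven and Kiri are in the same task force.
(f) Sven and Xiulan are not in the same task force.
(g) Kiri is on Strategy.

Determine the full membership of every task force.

Budget = {Caro, Xiulan}; Safety = {Uma}; Strategy = {Kiri, Mika, Sven}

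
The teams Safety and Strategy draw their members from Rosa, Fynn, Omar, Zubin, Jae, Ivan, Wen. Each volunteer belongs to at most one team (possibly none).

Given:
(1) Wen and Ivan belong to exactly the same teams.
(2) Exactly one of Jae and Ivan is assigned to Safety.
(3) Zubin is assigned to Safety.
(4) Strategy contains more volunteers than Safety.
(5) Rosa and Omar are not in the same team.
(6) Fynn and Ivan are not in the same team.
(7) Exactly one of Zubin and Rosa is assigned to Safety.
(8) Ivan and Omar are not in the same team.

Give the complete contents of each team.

Safety = {Jae, Zubin}; Strategy = {Ivan, Rosa, Wen}

From (3): Zubin ∈ Safety.
(7) (exactly one): Rosa ∉ Safety.
Suppose Rosa ∉ Strategy: no assignment then satisfies all the clues, so Rosa ∈ Strategy.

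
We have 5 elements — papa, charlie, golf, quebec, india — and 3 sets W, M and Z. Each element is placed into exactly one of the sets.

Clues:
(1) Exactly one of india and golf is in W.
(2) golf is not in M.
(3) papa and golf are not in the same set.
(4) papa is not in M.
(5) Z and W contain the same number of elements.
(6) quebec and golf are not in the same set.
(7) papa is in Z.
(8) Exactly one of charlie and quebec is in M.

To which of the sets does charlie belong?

charlie: W

From (2): golf ∉ M.
From (4): papa ∉ M.
From (7): papa ∈ Z.
(3): golf ∉ Z.
Only one set left: golf ∈ W.
(1) (exactly one): india ∉ W.
(6): quebec ∉ W.
Suppose charlie ∉ W: no assignment then satisfies all the clues, so charlie ∈ W.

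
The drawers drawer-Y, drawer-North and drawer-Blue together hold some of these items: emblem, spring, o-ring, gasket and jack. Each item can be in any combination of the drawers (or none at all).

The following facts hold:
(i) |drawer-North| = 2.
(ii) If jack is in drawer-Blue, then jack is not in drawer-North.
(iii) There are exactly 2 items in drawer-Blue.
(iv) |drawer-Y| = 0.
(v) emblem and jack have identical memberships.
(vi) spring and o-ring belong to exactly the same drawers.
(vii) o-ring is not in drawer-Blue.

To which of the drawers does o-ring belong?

From (vii): o-ring ∉ drawer-Blue.
(iv): drawer-Y already has 0, so the rest are out.
(vi): spring matches o-ring: spring ∉ drawer-Blue.
Suppose o-ring ∉ drawer-North: no assignment then satisfies all the clues, so o-ring ∈ drawer-North.

o-ring: drawer-North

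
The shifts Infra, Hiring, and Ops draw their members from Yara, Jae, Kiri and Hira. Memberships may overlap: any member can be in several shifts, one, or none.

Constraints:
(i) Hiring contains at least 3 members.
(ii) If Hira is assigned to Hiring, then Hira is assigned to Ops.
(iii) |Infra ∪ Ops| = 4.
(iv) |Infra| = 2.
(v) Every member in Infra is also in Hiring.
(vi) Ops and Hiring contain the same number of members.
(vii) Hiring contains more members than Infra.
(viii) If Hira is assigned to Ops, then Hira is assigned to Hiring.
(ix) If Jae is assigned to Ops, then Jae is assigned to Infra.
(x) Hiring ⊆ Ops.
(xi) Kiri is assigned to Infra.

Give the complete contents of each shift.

Infra = {Jae, Kiri}; Hiring = {Hira, Jae, Kiri, Yara}; Ops = {Hira, Jae, Kiri, Yara}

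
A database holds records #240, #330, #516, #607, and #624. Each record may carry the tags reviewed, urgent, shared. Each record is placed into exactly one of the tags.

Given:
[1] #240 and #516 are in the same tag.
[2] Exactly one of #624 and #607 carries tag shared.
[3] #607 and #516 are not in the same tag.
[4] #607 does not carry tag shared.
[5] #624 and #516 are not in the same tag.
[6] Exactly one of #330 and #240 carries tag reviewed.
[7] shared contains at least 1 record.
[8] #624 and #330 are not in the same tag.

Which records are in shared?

shared = {#624}

From (4): #607 ∉ shared.
(2) (exactly one): #624 ∈ shared.
(5): #516 ∉ shared.
(8): #330 ∉ shared.
(1): #240 matches #516: #240 ∉ shared.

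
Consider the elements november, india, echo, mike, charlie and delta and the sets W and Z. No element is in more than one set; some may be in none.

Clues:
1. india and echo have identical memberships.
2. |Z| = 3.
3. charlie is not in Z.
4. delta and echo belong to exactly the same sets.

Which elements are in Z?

Z = {delta, echo, india}

From (3): charlie ∉ Z.
Suppose november ∈ Z: no assignment then satisfies all the clues, so november ∉ Z.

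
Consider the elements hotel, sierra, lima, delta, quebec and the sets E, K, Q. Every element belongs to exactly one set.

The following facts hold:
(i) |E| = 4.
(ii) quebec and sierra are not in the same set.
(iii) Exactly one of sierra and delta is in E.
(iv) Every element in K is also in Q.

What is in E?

E = {delta, hotel, lima, quebec}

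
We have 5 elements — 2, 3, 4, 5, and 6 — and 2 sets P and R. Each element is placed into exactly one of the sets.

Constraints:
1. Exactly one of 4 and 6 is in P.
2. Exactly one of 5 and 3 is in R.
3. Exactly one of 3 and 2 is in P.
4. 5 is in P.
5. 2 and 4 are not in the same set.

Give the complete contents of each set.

P = {2, 5, 6}; R = {3, 4}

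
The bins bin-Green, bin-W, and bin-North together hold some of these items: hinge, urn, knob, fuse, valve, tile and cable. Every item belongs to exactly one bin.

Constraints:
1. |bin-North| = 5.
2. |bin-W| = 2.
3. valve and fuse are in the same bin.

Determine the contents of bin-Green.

bin-Green = {}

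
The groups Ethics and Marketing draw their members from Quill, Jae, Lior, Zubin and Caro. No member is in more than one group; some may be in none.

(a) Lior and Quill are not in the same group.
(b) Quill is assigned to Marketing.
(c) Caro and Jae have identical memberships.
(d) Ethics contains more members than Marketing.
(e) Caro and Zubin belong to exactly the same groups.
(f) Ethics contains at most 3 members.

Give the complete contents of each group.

Ethics = {Caro, Jae, Zubin}; Marketing = {Quill}

From (b): Quill ∈ Marketing.
(a): Lior ∉ Marketing.
Suppose Jae ∉ Ethics: no assignment then satisfies all the clues, so Jae ∈ Ethics.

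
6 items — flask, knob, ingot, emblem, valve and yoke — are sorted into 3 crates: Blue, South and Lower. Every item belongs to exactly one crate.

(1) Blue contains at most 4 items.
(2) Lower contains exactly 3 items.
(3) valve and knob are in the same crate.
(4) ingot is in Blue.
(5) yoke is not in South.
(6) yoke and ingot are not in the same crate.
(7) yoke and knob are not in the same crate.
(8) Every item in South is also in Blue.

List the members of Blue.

Blue = {ingot, knob, valve}

From (4): ingot ∈ Blue.
From (5): yoke ∉ South.
(6): yoke ∉ Blue.
Only one crate left: yoke ∈ Lower.
(7): knob ∉ Lower.
(3): valve matches knob: valve ∉ Lower.
(2): only 3 candidates remain for Lower, so all are in.
Suppose knob ∉ Blue: no assignment then satisfies all the clues, so knob ∈ Blue.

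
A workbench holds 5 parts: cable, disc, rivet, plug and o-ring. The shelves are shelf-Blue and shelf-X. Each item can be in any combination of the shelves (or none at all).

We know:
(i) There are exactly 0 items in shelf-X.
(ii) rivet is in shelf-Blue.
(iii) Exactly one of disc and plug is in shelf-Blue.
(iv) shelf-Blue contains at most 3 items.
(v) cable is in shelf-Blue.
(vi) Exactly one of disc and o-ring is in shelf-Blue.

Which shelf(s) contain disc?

disc: shelf-Blue

From (ii): rivet ∈ shelf-Blue.
From (v): cable ∈ shelf-Blue.
(i): shelf-X already has 0, so the rest are out.
Suppose disc ∉ shelf-Blue: no assignment then satisfies all the clues, so disc ∈ shelf-Blue.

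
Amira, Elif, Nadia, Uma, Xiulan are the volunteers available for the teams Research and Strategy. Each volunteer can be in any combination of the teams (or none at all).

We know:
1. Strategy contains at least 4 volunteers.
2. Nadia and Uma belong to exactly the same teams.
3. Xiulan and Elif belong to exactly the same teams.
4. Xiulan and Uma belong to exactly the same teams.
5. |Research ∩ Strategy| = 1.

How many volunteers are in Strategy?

5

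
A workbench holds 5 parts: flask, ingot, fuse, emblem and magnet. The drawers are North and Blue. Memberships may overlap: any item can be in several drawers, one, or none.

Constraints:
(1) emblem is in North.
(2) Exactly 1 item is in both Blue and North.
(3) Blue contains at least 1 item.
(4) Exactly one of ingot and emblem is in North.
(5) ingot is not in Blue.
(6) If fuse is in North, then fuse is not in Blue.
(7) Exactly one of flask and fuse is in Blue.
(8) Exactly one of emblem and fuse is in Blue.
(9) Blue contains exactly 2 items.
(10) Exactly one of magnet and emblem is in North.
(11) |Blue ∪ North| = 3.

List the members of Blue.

Blue = {emblem, flask}

From (1): emblem ∈ North.
From (5): ingot ∉ Blue.
(4) (exactly one): ingot ∉ North.
(10) (exactly one): magnet ∉ North.
Suppose flask ∉ Blue: no assignment then satisfies all the clues, so flask ∈ Blue.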